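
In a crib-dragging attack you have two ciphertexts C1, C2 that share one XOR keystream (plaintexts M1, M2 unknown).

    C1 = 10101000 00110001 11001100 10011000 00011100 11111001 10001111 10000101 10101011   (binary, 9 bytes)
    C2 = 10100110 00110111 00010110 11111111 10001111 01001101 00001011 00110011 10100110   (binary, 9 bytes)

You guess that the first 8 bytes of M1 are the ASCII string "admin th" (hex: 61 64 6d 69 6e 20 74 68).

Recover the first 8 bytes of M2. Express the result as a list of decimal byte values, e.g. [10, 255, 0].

First, C1 ⊕ C2 = (M1 ⊕ K) ⊕ (M2 ⊕ K) = M1 ⊕ M2, so the key drops out. Then M2 = (M1 ⊕ M2) ⊕ M1 over the first 8 bytes.
byte 0: (a8 xor a6) xor 61 = 0e xor 61 = 6f
byte 1: (31 xor 37) xor 64 = 06 xor 64 = 62
byte 2: (cc xor 16) xor 6d = da xor 6d = b7
byte 3: (98 xor ff) xor 69 = 67 xor 69 = 0e
byte 4: (1c xor 8f) xor 6e = 93 xor 6e = fd
byte 5: (f9 xor 4d) xor 20 = b4 xor 20 = 94
byte 6: (8f xor 0b) xor 74 = 84 xor 74 = f0
byte 7: (85 xor 33) xor 68 = b6 xor 68 = de

[111, 98, 183, 14, 253, 148, 240, 222]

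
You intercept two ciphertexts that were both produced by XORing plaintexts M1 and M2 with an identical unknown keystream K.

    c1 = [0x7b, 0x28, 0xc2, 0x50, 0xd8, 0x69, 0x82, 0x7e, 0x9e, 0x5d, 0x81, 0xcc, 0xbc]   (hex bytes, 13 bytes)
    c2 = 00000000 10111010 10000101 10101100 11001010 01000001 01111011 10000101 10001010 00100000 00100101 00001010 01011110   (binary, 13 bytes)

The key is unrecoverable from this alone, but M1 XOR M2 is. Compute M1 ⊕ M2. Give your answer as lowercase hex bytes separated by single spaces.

7b 92 47 fc 12 28 f9 fb 14 7d a4 c6 e2

c1 ⊕ c2 = (M1 ⊕ K) ⊕ (M2 ⊕ K) = M1 ⊕ M2 — the shared key cancels under XOR.
byte 0: 7b ^ 00 = 7b
byte 1: 28 ^ ba = 92
byte 2: c2 ^ 85 = 47
byte 3: 50 ^ ac = fc
byte 4: d8 ^ ca = 12
byte 5: 69 ^ 41 = 28
byte 6: 82 ^ 7b = f9
byte 7: 7e ^ 85 = fb
byte 8: 9e ^ 8a = 14
byte 9: 5d ^ 20 = 7d
byte 10: 81 ^ 25 = a4
byte 11: cc ^ 0a = c6
byte 12: bc ^ 5e = e2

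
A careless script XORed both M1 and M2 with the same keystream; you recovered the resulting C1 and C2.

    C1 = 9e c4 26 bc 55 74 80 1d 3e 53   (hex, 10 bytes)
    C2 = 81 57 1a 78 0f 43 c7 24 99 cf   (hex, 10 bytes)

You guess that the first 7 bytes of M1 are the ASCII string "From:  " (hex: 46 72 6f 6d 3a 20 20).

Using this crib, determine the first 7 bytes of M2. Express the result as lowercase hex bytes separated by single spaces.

59 e1 53 a9 60 17 67

First, C1 ⊕ C2 = (M1 ⊕ K) ⊕ (M2 ⊕ K) = M1 ⊕ M2, so the key drops out. Then M2 = (M1 ⊕ M2) ⊕ M1 over the first 7 bytes.
byte 0: (9e XOR 81) XOR 46 = 1f XOR 46 = 59
byte 1: (c4 XOR 57) XOR 72 = 93 XOR 72 = e1
byte 2: (26 XOR 1a) XOR 6f = 3c XOR 6f = 53
byte 3: (bc XOR 78) XOR 6d = c4 XOR 6d = a9
byte 4: (55 XOR 0f) XOR 3a = 5a XOR 3a = 60
byte 5: (74 XOR 43) XOR 20 = 37 XOR 20 = 17
byte 6: (80 XOR c7) XOR 20 = 47 XOR 20 = 67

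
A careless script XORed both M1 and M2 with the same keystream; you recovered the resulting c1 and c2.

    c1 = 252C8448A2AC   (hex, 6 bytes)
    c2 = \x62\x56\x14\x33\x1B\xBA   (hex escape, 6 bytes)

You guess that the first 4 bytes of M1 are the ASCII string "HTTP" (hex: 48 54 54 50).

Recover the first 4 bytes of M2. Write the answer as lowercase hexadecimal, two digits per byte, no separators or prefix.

0f2ec42b

First, c1 ⊕ c2 = (M1 ⊕ K) ⊕ (M2 ⊕ K) = M1 ⊕ M2, so the key drops out. Then M2 = (M1 ⊕ M2) ⊕ M1 over the first 4 bytes.
byte 0: (25 ⊕ 62) ⊕ 48 = 47 ⊕ 48 = 0f
byte 1: (2c ⊕ 56) ⊕ 54 = 7a ⊕ 54 = 2e
byte 2: (84 ⊕ 14) ⊕ 54 = 90 ⊕ 54 = c4
byte 3: (48 ⊕ 33) ⊕ 50 = 7b ⊕ 50 = 2b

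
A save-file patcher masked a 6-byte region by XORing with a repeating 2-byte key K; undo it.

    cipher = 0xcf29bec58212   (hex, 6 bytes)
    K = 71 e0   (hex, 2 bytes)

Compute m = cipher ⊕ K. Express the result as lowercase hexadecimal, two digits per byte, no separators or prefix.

The 2-byte key repeats, so the effective keystream is 71 e0 71 e0 71 e0.
byte 0: 207 ⊕ 113 = 190
byte 1:  41 ⊕ 224 = 201
byte 2: 190 ⊕ 113 = 207
byte 3: 197 ⊕ 224 =  37
byte 4: 130 ⊕ 113 = 243
byte 5:  18 ⊕ 224 = 242

bec9cf25f3f2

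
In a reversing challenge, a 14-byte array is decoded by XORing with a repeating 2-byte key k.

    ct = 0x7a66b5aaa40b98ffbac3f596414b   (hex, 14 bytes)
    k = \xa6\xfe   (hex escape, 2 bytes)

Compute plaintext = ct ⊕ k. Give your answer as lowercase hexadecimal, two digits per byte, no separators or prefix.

The 2-byte key repeats, so the effective keystream is a6 fe a6 fe a6 fe a6 fe a6 fe a6 fe a6 fe.
byte 0: 7a xor a6 = dc
byte 1: 66 xor fe = 98
byte 2: b5 xor a6 = 13
byte 3: aa xor fe = 54
byte 4: a4 xor a6 = 02
byte 5: 0b xor fe = f5
byte 6: 98 xor a6 = 3e
byte 7: ff xor fe = 01
byte 8: ba xor a6 = 1c
byte 9: c3 xor fe = 3d
byte 10: f5 xor a6 = 53
byte 11: 96 xor fe = 68
byte 12: 41 xor a6 = e7
byte 13: 4b xor fe = b5

dc98135402f53e011c3d5368e7b5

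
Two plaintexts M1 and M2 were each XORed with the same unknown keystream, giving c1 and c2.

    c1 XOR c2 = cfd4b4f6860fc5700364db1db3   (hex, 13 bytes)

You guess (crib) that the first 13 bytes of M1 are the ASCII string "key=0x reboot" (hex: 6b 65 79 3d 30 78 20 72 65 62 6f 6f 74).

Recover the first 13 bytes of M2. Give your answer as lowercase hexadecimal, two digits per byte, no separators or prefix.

Since c1 ⊕ c2 = M1 ⊕ M2, XORing with the guessed M1 bytes yields the corresponding M2 bytes: M2 = (c1 ⊕ c2) ⊕ M1.
cf ⊕ 6b = a4
d4 ⊕ 65 = b1
b4 ⊕ 79 = cd
f6 ⊕ 3d = cb
86 ⊕ 30 = b6
0f ⊕ 78 = 77
c5 ⊕ 20 = e5
70 ⊕ 72 = 02
03 ⊕ 65 = 66
64 ⊕ 62 = 06
db ⊕ 6f = b4
1d ⊕ 6f = 72
b3 ⊕ 74 = c7

a4b1cdcbb677e5026606b472c7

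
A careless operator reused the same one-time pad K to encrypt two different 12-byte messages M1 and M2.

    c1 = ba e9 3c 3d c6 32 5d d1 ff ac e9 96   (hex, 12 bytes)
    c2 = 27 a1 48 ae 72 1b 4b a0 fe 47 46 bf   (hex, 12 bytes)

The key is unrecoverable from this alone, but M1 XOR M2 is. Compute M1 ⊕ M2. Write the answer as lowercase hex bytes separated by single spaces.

9d 48 74 93 b4 29 16 71 01 eb af 29

c1 ⊕ c2 = (M1 ⊕ K) ⊕ (M2 ⊕ K) = M1 ⊕ M2 — the shared key cancels under XOR.
186 ^  39 = 157
233 ^ 161 =  72
 60 ^  72 = 116
 61 ^ 174 = 147
198 ^ 114 = 180
 50 ^  27 =  41
 93 ^  75 =  22
209 ^ 160 = 113
255 ^ 254 =   1
172 ^  71 = 235
233 ^  70 = 175
150 ^ 191 =  41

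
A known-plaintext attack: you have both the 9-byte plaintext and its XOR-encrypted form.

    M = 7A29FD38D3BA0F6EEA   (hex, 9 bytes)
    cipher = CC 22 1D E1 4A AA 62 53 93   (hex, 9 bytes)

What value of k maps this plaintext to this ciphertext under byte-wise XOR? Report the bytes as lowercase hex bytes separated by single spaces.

b6 0b e0 d9 99 10 6d 3d 79

Since cipher = M ⊕ k, XORing both sides with M gives k = M ⊕ cipher.
7a xor cc = b6
29 xor 22 = 0b
fd xor 1d = e0
38 xor e1 = d9
d3 xor 4a = 99
ba xor aa = 10
0f xor 62 = 6d
6e xor 53 = 3d
ea xor 93 = 79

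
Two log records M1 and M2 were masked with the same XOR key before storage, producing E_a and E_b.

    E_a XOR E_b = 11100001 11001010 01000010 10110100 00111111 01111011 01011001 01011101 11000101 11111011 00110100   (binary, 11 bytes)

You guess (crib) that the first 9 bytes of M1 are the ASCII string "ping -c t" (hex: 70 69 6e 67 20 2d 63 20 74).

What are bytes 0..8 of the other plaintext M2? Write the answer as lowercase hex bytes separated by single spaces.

91 a3 2c d3 1f 56 3a 7d b1

Since E_a ⊕ E_b = M1 ⊕ M2, XORing with the guessed M1 bytes yields the corresponding M2 bytes: M2 = (E_a ⊕ E_b) ⊕ M1.
e1 ^ 70 = 91
ca ^ 69 = a3
42 ^ 6e = 2c
b4 ^ 67 = d3
3f ^ 20 = 1f
7b ^ 2d = 56
59 ^ 63 = 3a
5d ^ 20 = 7d
c5 ^ 74 = b1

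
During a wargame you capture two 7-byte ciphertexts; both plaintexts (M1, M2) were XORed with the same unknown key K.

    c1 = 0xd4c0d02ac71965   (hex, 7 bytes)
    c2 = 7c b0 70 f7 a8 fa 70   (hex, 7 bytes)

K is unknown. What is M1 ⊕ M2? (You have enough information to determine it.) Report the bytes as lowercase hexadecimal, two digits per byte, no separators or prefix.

a870a0dd6fe315

c1 ⊕ c2 = (M1 ⊕ K) ⊕ (M2 ⊕ K) = M1 ⊕ M2 — the shared key cancels under XOR.
d4 XOR 7c = a8
c0 XOR b0 = 70
d0 XOR 70 = a0
2a XOR f7 = dd
c7 XOR a8 = 6f
19 XOR fa = e3
65 XOR 70 = 15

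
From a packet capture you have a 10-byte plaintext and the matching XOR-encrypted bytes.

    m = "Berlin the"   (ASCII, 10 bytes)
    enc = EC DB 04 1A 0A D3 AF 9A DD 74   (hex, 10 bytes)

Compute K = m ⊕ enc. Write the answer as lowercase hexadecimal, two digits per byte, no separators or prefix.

aebe767663bd8feeb511

Since enc = m ⊕ K, XORing both sides with m gives K = m ⊕ enc.
42 xor ec = ae
65 xor db = be
72 xor 04 = 76
6c xor 1a = 76
69 xor 0a = 63
6e xor d3 = bd
20 xor af = 8f
74 xor 9a = ee
68 xor dd = b5
65 xor 74 = 11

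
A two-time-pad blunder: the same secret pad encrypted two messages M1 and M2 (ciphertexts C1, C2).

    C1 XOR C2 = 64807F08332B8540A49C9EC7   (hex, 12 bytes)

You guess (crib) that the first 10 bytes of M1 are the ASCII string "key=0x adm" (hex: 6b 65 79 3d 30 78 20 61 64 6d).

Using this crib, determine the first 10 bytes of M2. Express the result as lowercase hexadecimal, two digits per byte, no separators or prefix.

0fe506350353a521c0f1

Since C1 ⊕ C2 = M1 ⊕ M2, XORing with the guessed M1 bytes yields the corresponding M2 bytes: M2 = (C1 ⊕ C2) ⊕ M1.
64 ^ 6b = 0f
80 ^ 65 = e5
7f ^ 79 = 06
08 ^ 3d = 35
33 ^ 30 = 03
2b ^ 78 = 53
85 ^ 20 = a5
40 ^ 61 = 21
a4 ^ 64 = c0
9c ^ 6d = f1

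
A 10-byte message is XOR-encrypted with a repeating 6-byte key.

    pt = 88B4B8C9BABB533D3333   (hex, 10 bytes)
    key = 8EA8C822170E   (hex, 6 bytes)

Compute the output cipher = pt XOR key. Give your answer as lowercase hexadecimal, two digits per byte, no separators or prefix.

061c70ebadb5dd95fb11

The 6-byte key repeats, so the effective keystream is 8e a8 c8 22 17 0e 8e a8 c8 22.
byte 0: 10001000 ⊕ 10001110 = 00000110
byte 1: 10110100 ⊕ 10101000 = 00011100
byte 2: 10111000 ⊕ 11001000 = 01110000
byte 3: 11001001 ⊕ 00100010 = 11101011
byte 4: 10111010 ⊕ 00010111 = 10101101
byte 5: 10111011 ⊕ 00001110 = 10110101
byte 6: 01010011 ⊕ 10001110 = 11011101
byte 7: 00111101 ⊕ 10101000 = 10010101
byte 8: 00110011 ⊕ 11001000 = 11111011
byte 9: 00110011 ⊕ 00100010 = 00010001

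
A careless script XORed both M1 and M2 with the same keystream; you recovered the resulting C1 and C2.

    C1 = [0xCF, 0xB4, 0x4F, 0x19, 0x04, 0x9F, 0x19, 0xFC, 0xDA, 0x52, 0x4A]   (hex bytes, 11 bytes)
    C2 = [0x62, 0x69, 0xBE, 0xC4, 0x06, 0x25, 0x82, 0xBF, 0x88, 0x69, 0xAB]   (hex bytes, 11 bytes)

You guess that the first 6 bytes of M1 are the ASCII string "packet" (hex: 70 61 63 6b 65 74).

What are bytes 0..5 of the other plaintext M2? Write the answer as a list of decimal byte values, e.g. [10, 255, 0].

First, C1 ⊕ C2 = (M1 ⊕ K) ⊕ (M2 ⊕ K) = M1 ⊕ M2, so the key drops out. Then M2 = (M1 ⊕ M2) ⊕ M1 over the first 6 bytes.
byte 0: (cf ^ 62) ^ 70 = ad ^ 70 = dd
byte 1: (b4 ^ 69) ^ 61 = dd ^ 61 = bc
byte 2: (4f ^ be) ^ 63 = f1 ^ 63 = 92
byte 3: (19 ^ c4) ^ 6b = dd ^ 6b = b6
byte 4: (04 ^ 06) ^ 65 = 02 ^ 65 = 67
byte 5: (9f ^ 25) ^ 74 = ba ^ 74 = ce

[221, 188, 146, 182, 103, 206]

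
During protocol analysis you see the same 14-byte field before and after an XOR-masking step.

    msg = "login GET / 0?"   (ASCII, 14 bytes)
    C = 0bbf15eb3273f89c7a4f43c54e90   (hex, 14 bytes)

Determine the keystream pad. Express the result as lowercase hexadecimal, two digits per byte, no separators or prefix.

67d072825c53bfd92e6f6ce57eaf

Since C = msg ⊕ pad, XORing both sides with msg gives pad = msg ⊕ C.
108 XOR  11 = 103
111 XOR 191 = 208
103 XOR  21 = 114
105 XOR 235 = 130
110 XOR  50 =  92
 32 XOR 115 =  83
 71 XOR 248 = 191
 69 XOR 156 = 217
 84 XOR 122 =  46
 32 XOR  79 = 111
 47 XOR  67 = 108
 32 XOR 197 = 229
 48 XOR  78 = 126
 63 XOR 144 = 175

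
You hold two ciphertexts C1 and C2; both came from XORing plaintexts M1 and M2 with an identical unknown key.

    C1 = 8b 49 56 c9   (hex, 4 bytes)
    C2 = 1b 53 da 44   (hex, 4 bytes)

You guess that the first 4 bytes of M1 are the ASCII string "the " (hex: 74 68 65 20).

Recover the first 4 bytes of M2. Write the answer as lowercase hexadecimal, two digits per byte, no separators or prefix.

First, C1 ⊕ C2 = (M1 ⊕ K) ⊕ (M2 ⊕ K) = M1 ⊕ M2, so the key drops out. Then M2 = (M1 ⊕ M2) ⊕ M1 over the first 4 bytes.
byte 0: (8b ^ 1b) ^ 74 = 90 ^ 74 = e4
byte 1: (49 ^ 53) ^ 68 = 1a ^ 68 = 72
byte 2: (56 ^ da) ^ 65 = 8c ^ 65 = e9
byte 3: (c9 ^ 44) ^ 20 = 8d ^ 20 = ad

e472e9ad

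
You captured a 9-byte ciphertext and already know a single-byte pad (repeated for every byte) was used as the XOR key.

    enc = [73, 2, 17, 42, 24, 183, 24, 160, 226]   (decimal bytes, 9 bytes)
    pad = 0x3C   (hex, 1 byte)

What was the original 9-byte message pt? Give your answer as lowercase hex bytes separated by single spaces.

The 1-byte key repeats, so the effective keystream is 3c 3c 3c 3c 3c 3c 3c 3c 3c.
byte 0:  73 ^  60 = 117
byte 1:   2 ^  60 =  62
byte 2:  17 ^  60 =  45
byte 3:  42 ^  60 =  22
byte 4:  24 ^  60 =  36
byte 5: 183 ^  60 = 139
byte 6:  24 ^  60 =  36
byte 7: 160 ^  60 = 156
byte 8: 226 ^  60 = 222

75 3e 2d 16 24 8b 24 9c de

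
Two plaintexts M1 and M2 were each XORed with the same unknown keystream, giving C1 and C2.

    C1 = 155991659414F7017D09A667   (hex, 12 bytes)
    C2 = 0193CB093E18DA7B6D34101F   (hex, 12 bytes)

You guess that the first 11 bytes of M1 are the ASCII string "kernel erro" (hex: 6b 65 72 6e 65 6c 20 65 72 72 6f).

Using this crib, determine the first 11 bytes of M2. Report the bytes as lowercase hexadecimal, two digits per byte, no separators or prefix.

7faf2802cf600d1f624fd9

First, C1 ⊕ C2 = (M1 ⊕ K) ⊕ (M2 ⊕ K) = M1 ⊕ M2, so the key drops out. Then M2 = (M1 ⊕ M2) ⊕ M1 over the first 11 bytes.
byte 0: (15 XOR 01) XOR 6b = 14 XOR 6b = 7f
byte 1: (59 XOR 93) XOR 65 = ca XOR 65 = af
byte 2: (91 XOR cb) XOR 72 = 5a XOR 72 = 28
byte 3: (65 XOR 09) XOR 6e = 6c XOR 6e = 02
byte 4: (94 XOR 3e) XOR 65 = aa XOR 65 = cf
byte 5: (14 XOR 18) XOR 6c = 0c XOR 6c = 60
byte 6: (f7 XOR da) XOR 20 = 2d XOR 20 = 0d
byte 7: (01 XOR 7b) XOR 65 = 7a XOR 65 = 1f
byte 8: (7d XOR 6d) XOR 72 = 10 XOR 72 = 62
byte 9: (09 XOR 34) XOR 72 = 3d XOR 72 = 4f
byte 10: (a6 XOR 10) XOR 6f = b6 XOR 6f = d9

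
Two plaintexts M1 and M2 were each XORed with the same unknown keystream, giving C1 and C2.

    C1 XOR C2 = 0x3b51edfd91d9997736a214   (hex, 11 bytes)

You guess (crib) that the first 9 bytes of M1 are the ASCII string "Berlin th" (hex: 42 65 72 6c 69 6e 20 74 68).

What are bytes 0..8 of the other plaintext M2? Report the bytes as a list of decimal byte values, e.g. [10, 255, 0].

[121, 52, 159, 145, 248, 183, 185, 3, 94]

Since C1 ⊕ C2 = M1 ⊕ M2, XORing with the guessed M1 bytes yields the corresponding M2 bytes: M2 = (C1 ⊕ C2) ⊕ M1.
3b XOR 42 = 79
51 XOR 65 = 34
ed XOR 72 = 9f
fd XOR 6c = 91
91 XOR 69 = f8
d9 XOR 6e = b7
99 XOR 20 = b9
77 XOR 74 = 03
36 XOR 68 = 5e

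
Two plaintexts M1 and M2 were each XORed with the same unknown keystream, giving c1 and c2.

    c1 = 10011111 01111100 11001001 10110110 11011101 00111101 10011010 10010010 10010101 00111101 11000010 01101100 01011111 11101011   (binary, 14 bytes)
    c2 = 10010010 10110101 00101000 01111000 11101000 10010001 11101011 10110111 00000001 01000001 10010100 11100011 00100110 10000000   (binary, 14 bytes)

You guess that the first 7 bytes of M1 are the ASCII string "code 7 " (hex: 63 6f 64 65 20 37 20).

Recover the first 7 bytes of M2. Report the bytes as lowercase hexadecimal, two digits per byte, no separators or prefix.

First, c1 ⊕ c2 = (M1 ⊕ K) ⊕ (M2 ⊕ K) = M1 ⊕ M2, so the key drops out. Then M2 = (M1 ⊕ M2) ⊕ M1 over the first 7 bytes.
byte 0: (9f ^ 92) ^ 63 = 0d ^ 63 = 6e
byte 1: (7c ^ b5) ^ 6f = c9 ^ 6f = a6
byte 2: (c9 ^ 28) ^ 64 = e1 ^ 64 = 85
byte 3: (b6 ^ 78) ^ 65 = ce ^ 65 = ab
byte 4: (dd ^ e8) ^ 20 = 35 ^ 20 = 15
byte 5: (3d ^ 91) ^ 37 = ac ^ 37 = 9b
byte 6: (9a ^ eb) ^ 20 = 71 ^ 20 = 51

6ea685ab159b51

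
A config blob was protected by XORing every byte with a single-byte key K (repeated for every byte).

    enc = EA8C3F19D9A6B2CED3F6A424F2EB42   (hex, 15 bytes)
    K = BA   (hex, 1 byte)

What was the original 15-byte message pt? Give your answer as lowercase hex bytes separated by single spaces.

50 36 85 a3 63 1c 08 74 69 4c 1e 9e 48 51 f8

The 1-byte key repeats, so the effective keystream is ba ba ba ba ba ba ba ba ba ba ba ba ba ba ba.
byte 0: 234 XOR 186 =  80
byte 1: 140 XOR 186 =  54
byte 2:  63 XOR 186 = 133
byte 3:  25 XOR 186 = 163
byte 4: 217 XOR 186 =  99
byte 5: 166 XOR 186 =  28
byte 6: 178 XOR 186 =   8
byte 7: 206 XOR 186 = 116
byte 8: 211 XOR 186 = 105
byte 9: 246 XOR 186 =  76
byte 10: 164 XOR 186 =  30
byte 11:  36 XOR 186 = 158
byte 12: 242 XOR 186 =  72
byte 13: 235 XOR 186 =  81
byte 14:  66 XOR 186 = 248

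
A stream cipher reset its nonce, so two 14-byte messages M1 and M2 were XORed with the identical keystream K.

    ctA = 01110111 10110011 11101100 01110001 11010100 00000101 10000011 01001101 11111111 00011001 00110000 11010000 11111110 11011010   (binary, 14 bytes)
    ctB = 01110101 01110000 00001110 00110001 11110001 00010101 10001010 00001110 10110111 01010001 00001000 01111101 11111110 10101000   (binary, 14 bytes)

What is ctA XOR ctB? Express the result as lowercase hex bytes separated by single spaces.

ctA ⊕ ctB = (M1 ⊕ K) ⊕ (M2 ⊕ K) = M1 ⊕ M2 — the shared key cancels under XOR.
byte 0: 77 XOR 75 = 02
byte 1: b3 XOR 70 = c3
byte 2: ec XOR 0e = e2
byte 3: 71 XOR 31 = 40
byte 4: d4 XOR f1 = 25
byte 5: 05 XOR 15 = 10
byte 6: 83 XOR 8a = 09
byte 7: 4d XOR 0e = 43
byte 8: ff XOR b7 = 48
byte 9: 19 XOR 51 = 48
byte 10: 30 XOR 08 = 38
byte 11: d0 XOR 7d = ad
byte 12: fe XOR fe = 00
byte 13: da XOR a8 = 72

02 c3 e2 40 25 10 09 43 48 48 38 ad 00 72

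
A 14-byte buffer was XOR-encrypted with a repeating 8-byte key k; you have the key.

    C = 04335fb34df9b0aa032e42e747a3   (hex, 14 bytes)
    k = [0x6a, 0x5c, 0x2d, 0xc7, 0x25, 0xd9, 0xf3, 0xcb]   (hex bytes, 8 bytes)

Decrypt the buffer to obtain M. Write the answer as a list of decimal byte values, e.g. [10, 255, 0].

[110, 111, 114, 116, 104, 32, 67, 97, 105, 114, 111, 32, 98, 122]

The 8-byte key repeats, so the effective keystream is 6a 5c 2d c7 25 d9 f3 cb 6a 5c 2d c7 25 d9.
byte 0: 04 XOR 6a = 6e
byte 1: 33 XOR 5c = 6f
byte 2: 5f XOR 2d = 72
byte 3: b3 XOR c7 = 74
byte 4: 4d XOR 25 = 68
byte 5: f9 XOR d9 = 20
byte 6: b0 XOR f3 = 43
byte 7: aa XOR cb = 61
byte 8: 03 XOR 6a = 69
byte 9: 2e XOR 5c = 72
byte 10: 42 XOR 2d = 6f
byte 11: e7 XOR c7 = 20
byte 12: 47 XOR 25 = 62
byte 13: a3 XOR d9 = 7a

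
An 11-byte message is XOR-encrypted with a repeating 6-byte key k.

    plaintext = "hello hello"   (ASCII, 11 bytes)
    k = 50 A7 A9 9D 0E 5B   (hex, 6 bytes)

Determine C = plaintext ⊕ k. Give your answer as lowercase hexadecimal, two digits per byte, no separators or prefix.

38c2c5f1617b38c2c5f161

The 6-byte key repeats, so the effective keystream is 50 a7 a9 9d 0e 5b 50 a7 a9 9d 0e.
byte 0: 104 XOR  80 =  56
byte 1: 101 XOR 167 = 194
byte 2: 108 XOR 169 = 197
byte 3: 108 XOR 157 = 241
byte 4: 111 XOR  14 =  97
byte 5:  32 XOR  91 = 123
byte 6: 104 XOR  80 =  56
byte 7: 101 XOR 167 = 194
byte 8: 108 XOR 169 = 197
byte 9: 108 XOR 157 = 241
byte 10: 111 XOR  14 =  97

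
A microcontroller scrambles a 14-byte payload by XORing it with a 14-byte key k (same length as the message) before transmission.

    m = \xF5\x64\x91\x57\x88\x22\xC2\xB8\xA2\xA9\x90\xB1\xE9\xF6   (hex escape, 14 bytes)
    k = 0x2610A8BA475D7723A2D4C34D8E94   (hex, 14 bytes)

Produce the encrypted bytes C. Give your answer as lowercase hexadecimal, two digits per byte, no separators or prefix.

XOR is its own inverse, so applying the key byte-wise gives the result directly.
11110101 ⊕ 00100110 = 11010011
01100100 ⊕ 00010000 = 01110100
10010001 ⊕ 10101000 = 00111001
01010111 ⊕ 10111010 = 11101101
10001000 ⊕ 01000111 = 11001111
00100010 ⊕ 01011101 = 01111111
11000010 ⊕ 01110111 = 10110101
10111000 ⊕ 00100011 = 10011011
10100010 ⊕ 10100010 = 00000000
10101001 ⊕ 11010100 = 01111101
10010000 ⊕ 11000011 = 01010011
10110001 ⊕ 01001101 = 11111100
11101001 ⊕ 10001110 = 01100111
11110110 ⊕ 10010100 = 01100010

d37439edcf7fb59b007d53fc6762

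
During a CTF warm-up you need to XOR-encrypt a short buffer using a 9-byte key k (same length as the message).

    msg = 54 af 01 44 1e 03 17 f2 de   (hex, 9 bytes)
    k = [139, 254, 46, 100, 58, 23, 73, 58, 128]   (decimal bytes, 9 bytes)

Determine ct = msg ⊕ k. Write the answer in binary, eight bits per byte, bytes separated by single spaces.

54 ⊕ 8b = df
af ⊕ fe = 51
01 ⊕ 2e = 2f
44 ⊕ 64 = 20
1e ⊕ 3a = 24
03 ⊕ 17 = 14
17 ⊕ 49 = 5e
f2 ⊕ 3a = c8
de ⊕ 80 = 5e

11011111 01010001 00101111 00100000 00100100 00010100 01011110 11001000 01011110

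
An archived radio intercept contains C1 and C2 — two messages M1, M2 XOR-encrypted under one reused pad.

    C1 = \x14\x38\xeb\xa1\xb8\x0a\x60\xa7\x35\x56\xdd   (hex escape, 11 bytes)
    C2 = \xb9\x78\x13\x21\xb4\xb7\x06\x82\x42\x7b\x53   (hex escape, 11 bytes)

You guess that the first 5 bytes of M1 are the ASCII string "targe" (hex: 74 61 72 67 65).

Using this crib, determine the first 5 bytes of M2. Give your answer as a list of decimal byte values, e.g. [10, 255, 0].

First, C1 ⊕ C2 = (M1 ⊕ K) ⊕ (M2 ⊕ K) = M1 ⊕ M2, so the key drops out. Then M2 = (M1 ⊕ M2) ⊕ M1 over the first 5 bytes.
byte 0: (14 ⊕ b9) ⊕ 74 = ad ⊕ 74 = d9
byte 1: (38 ⊕ 78) ⊕ 61 = 40 ⊕ 61 = 21
byte 2: (eb ⊕ 13) ⊕ 72 = f8 ⊕ 72 = 8a
byte 3: (a1 ⊕ 21) ⊕ 67 = 80 ⊕ 67 = e7
byte 4: (b8 ⊕ b4) ⊕ 65 = 0c ⊕ 65 = 69

[217, 33, 138, 231, 105]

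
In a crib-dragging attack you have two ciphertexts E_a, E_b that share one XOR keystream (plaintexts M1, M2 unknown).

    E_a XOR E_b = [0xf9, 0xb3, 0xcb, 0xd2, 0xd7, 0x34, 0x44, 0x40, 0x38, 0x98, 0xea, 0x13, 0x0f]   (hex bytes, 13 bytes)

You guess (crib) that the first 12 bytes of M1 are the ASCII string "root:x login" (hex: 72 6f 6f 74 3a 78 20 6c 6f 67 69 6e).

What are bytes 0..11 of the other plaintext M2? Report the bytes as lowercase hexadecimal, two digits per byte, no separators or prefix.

8bdca4a6ed4c642c57ff837d

Since E_a ⊕ E_b = M1 ⊕ M2, XORing with the guessed M1 bytes yields the corresponding M2 bytes: M2 = (E_a ⊕ E_b) ⊕ M1.
f9 ^ 72 = 8b
b3 ^ 6f = dc
cb ^ 6f = a4
d2 ^ 74 = a6
d7 ^ 3a = ed
34 ^ 78 = 4c
44 ^ 20 = 64
40 ^ 6c = 2c
38 ^ 6f = 57
98 ^ 67 = ff
ea ^ 69 = 83
13 ^ 6e = 7d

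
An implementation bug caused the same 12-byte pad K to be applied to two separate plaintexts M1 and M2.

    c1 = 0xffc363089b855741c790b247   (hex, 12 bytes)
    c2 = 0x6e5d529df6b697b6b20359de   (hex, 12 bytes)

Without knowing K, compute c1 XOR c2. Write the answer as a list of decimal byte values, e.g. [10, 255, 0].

c1 ⊕ c2 = (M1 ⊕ K) ⊕ (M2 ⊕ K) = M1 ⊕ M2 — the shared key cancels under XOR.
11111111 XOR 01101110 = 10010001
11000011 XOR 01011101 = 10011110
01100011 XOR 01010010 = 00110001
00001000 XOR 10011101 = 10010101
10011011 XOR 11110110 = 01101101
10000101 XOR 10110110 = 00110011
01010111 XOR 10010111 = 11000000
01000001 XOR 10110110 = 11110111
11000111 XOR 10110010 = 01110101
10010000 XOR 00000011 = 10010011
10110010 XOR 01011001 = 11101011
01000111 XOR 11011110 = 10011001

[145, 158, 49, 149, 109, 51, 192, 247, 117, 147, 235, 153]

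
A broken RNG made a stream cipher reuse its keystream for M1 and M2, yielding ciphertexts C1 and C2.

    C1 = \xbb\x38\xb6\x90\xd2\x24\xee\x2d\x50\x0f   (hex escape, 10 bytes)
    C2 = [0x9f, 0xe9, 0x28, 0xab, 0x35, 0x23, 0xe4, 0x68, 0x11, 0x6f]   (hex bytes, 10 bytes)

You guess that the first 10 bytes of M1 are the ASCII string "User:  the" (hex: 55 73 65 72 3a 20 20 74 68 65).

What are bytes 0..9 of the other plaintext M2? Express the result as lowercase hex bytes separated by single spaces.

71 a2 fb 49 dd 27 2a 31 29 05

First, C1 ⊕ C2 = (M1 ⊕ K) ⊕ (M2 ⊕ K) = M1 ⊕ M2, so the key drops out. Then M2 = (M1 ⊕ M2) ⊕ M1 over the first 10 bytes.
byte 0: (bb ⊕ 9f) ⊕ 55 = 24 ⊕ 55 = 71
byte 1: (38 ⊕ e9) ⊕ 73 = d1 ⊕ 73 = a2
byte 2: (b6 ⊕ 28) ⊕ 65 = 9e ⊕ 65 = fb
byte 3: (90 ⊕ ab) ⊕ 72 = 3b ⊕ 72 = 49
byte 4: (d2 ⊕ 35) ⊕ 3a = e7 ⊕ 3a = dd
byte 5: (24 ⊕ 23) ⊕ 20 = 07 ⊕ 20 = 27
byte 6: (ee ⊕ e4) ⊕ 20 = 0a ⊕ 20 = 2a
byte 7: (2d ⊕ 68) ⊕ 74 = 45 ⊕ 74 = 31
byte 8: (50 ⊕ 11) ⊕ 68 = 41 ⊕ 68 = 29
byte 9: (0f ⊕ 6f) ⊕ 65 = 60 ⊕ 65 = 05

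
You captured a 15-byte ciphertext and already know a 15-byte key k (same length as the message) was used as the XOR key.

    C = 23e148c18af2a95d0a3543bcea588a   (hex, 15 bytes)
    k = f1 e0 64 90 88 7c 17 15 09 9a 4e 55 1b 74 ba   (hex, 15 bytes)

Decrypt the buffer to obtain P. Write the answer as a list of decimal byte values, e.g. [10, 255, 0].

byte 0:  35 xor 241 = 210
byte 1: 225 xor 224 =   1
byte 2:  72 xor 100 =  44
byte 3: 193 xor 144 =  81
byte 4: 138 xor 136 =   2
byte 5: 242 xor 124 = 142
byte 6: 169 xor  23 = 190
byte 7:  93 xor  21 =  72
byte 8:  10 xor   9 =   3
byte 9:  53 xor 154 = 175
byte 10:  67 xor  78 =  13
byte 11: 188 xor  85 = 233
byte 12: 234 xor  27 = 241
byte 13:  88 xor 116 =  44
byte 14: 138 xor 186 =  48

[210, 1, 44, 81, 2, 142, 190, 72, 3, 175, 13, 233, 241, 44, 48]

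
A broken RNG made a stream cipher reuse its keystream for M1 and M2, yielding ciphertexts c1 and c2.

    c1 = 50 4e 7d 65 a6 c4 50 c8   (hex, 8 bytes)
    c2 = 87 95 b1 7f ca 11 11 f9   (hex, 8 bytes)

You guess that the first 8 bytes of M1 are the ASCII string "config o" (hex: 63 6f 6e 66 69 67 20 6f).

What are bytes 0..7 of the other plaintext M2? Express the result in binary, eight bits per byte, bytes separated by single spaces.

10110100 10110100 10100010 01111100 00000101 10110010 01100001 01011110

First, c1 ⊕ c2 = (M1 ⊕ K) ⊕ (M2 ⊕ K) = M1 ⊕ M2, so the key drops out. Then M2 = (M1 ⊕ M2) ⊕ M1 over the first 8 bytes.
byte 0: (50 xor 87) xor 63 = d7 xor 63 = b4
byte 1: (4e xor 95) xor 6f = db xor 6f = b4
byte 2: (7d xor b1) xor 6e = cc xor 6e = a2
byte 3: (65 xor 7f) xor 66 = 1a xor 66 = 7c
byte 4: (a6 xor ca) xor 69 = 6c xor 69 = 05
byte 5: (c4 xor 11) xor 67 = d5 xor 67 = b2
byte 6: (50 xor 11) xor 20 = 41 xor 20 = 61
byte 7: (c8 xor f9) xor 6f = 31 xor 6f = 5e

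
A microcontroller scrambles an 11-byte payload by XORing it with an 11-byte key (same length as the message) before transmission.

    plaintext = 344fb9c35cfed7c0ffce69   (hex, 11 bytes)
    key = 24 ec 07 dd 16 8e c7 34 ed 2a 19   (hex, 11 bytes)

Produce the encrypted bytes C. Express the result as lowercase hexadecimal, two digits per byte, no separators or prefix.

XOR is its own inverse, so applying the key byte-wise gives the result directly.
34 XOR 24 = 10
4f XOR ec = a3
b9 XOR 07 = be
c3 XOR dd = 1e
5c XOR 16 = 4a
fe XOR 8e = 70
d7 XOR c7 = 10
c0 XOR 34 = f4
ff XOR ed = 12
ce XOR 2a = e4
69 XOR 19 = 70

10a3be1e4a7010f412e470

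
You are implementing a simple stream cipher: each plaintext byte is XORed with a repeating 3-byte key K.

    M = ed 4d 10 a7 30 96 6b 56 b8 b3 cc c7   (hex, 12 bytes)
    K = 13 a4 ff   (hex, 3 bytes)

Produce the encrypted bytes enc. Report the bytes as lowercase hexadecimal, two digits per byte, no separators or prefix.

fee9efb4946978f247a06838

The 3-byte key repeats, so the effective keystream is 13 a4 ff 13 a4 ff 13 a4 ff 13 a4 ff.
byte 0: ed ⊕ 13 = fe
byte 1: 4d ⊕ a4 = e9
byte 2: 10 ⊕ ff = ef
byte 3: a7 ⊕ 13 = b4
byte 4: 30 ⊕ a4 = 94
byte 5: 96 ⊕ ff = 69
byte 6: 6b ⊕ 13 = 78
byte 7: 56 ⊕ a4 = f2
byte 8: b8 ⊕ ff = 47
byte 9: b3 ⊕ 13 = a0
byte 10: cc ⊕ a4 = 68
byte 11: c7 ⊕ ff = 38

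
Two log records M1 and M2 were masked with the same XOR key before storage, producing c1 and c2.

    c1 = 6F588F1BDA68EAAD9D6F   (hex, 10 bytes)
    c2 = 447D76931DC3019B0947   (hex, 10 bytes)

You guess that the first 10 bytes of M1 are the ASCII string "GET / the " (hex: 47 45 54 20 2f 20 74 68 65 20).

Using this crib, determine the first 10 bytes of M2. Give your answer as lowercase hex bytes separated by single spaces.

First, c1 ⊕ c2 = (M1 ⊕ K) ⊕ (M2 ⊕ K) = M1 ⊕ M2, so the key drops out. Then M2 = (M1 ⊕ M2) ⊕ M1 over the first 10 bytes.
byte 0: (6f XOR 44) XOR 47 = 2b XOR 47 = 6c
byte 1: (58 XOR 7d) XOR 45 = 25 XOR 45 = 60
byte 2: (8f XOR 76) XOR 54 = f9 XOR 54 = ad
byte 3: (1b XOR 93) XOR 20 = 88 XOR 20 = a8
byte 4: (da XOR 1d) XOR 2f = c7 XOR 2f = e8
byte 5: (68 XOR c3) XOR 20 = ab XOR 20 = 8b
byte 6: (ea XOR 01) XOR 74 = eb XOR 74 = 9f
byte 7: (ad XOR 9b) XOR 68 = 36 XOR 68 = 5e
byte 8: (9d XOR 09) XOR 65 = 94 XOR 65 = f1
byte 9: (6f XOR 47) XOR 20 = 28 XOR 20 = 08

6c 60 ad a8 e8 8b 9f 5e f1 08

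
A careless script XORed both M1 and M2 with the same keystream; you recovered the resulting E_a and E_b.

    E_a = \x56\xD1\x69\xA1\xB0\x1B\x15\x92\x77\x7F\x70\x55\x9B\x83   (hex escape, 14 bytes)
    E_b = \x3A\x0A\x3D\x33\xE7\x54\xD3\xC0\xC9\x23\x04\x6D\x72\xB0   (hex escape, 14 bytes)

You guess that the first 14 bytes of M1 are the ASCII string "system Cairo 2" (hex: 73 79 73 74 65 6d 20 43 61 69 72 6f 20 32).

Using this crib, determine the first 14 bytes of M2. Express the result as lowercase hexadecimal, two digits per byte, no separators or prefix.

First, E_a ⊕ E_b = (M1 ⊕ K) ⊕ (M2 ⊕ K) = M1 ⊕ M2, so the key drops out. Then M2 = (M1 ⊕ M2) ⊕ M1 over the first 14 bytes.
byte 0: (56 xor 3a) xor 73 = 6c xor 73 = 1f
byte 1: (d1 xor 0a) xor 79 = db xor 79 = a2
byte 2: (69 xor 3d) xor 73 = 54 xor 73 = 27
byte 3: (a1 xor 33) xor 74 = 92 xor 74 = e6
byte 4: (b0 xor e7) xor 65 = 57 xor 65 = 32
byte 5: (1b xor 54) xor 6d = 4f xor 6d = 22
byte 6: (15 xor d3) xor 20 = c6 xor 20 = e6
byte 7: (92 xor c0) xor 43 = 52 xor 43 = 11
byte 8: (77 xor c9) xor 61 = be xor 61 = df
byte 9: (7f xor 23) xor 69 = 5c xor 69 = 35
byte 10: (70 xor 04) xor 72 = 74 xor 72 = 06
byte 11: (55 xor 6d) xor 6f = 38 xor 6f = 57
byte 12: (9b xor 72) xor 20 = e9 xor 20 = c9
byte 13: (83 xor b0) xor 32 = 33 xor 32 = 01

1fa227e63222e611df350657c901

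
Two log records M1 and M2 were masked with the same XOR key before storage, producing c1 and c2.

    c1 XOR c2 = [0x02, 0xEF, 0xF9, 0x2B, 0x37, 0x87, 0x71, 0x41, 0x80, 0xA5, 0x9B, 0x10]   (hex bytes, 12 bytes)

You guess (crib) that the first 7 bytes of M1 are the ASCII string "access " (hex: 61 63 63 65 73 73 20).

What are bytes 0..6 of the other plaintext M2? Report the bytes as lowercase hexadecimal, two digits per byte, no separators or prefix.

638c9a4e44f451

Since c1 ⊕ c2 = M1 ⊕ M2, XORing with the guessed M1 bytes yields the corresponding M2 bytes: M2 = (c1 ⊕ c2) ⊕ M1.
byte 0: 02 xor 61 = 63
byte 1: ef xor 63 = 8c
byte 2: f9 xor 63 = 9a
byte 3: 2b xor 65 = 4e
byte 4: 37 xor 73 = 44
byte 5: 87 xor 73 = f4
byte 6: 71 xor 20 = 51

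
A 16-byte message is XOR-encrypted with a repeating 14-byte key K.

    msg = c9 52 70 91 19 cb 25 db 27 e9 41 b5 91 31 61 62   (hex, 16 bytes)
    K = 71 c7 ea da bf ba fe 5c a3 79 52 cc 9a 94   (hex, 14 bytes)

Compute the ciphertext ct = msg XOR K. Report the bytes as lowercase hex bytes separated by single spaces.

The 14-byte key repeats, so the effective keystream is 71 c7 ea da bf ba fe 5c a3 79 52 cc 9a 94 71 c7.
byte 0: 201 ⊕ 113 = 184
byte 1:  82 ⊕ 199 = 149
byte 2: 112 ⊕ 234 = 154
byte 3: 145 ⊕ 218 =  75
byte 4:  25 ⊕ 191 = 166
byte 5: 203 ⊕ 186 = 113
byte 6:  37 ⊕ 254 = 219
byte 7: 219 ⊕  92 = 135
byte 8:  39 ⊕ 163 = 132
byte 9: 233 ⊕ 121 = 144
byte 10:  65 ⊕  82 =  19
byte 11: 181 ⊕ 204 = 121
byte 12: 145 ⊕ 154 =  11
byte 13:  49 ⊕ 148 = 165
byte 14:  97 ⊕ 113 =  16
byte 15:  98 ⊕ 199 = 165

b8 95 9a 4b a6 71 db 87 84 90 13 79 0b a5 10 a5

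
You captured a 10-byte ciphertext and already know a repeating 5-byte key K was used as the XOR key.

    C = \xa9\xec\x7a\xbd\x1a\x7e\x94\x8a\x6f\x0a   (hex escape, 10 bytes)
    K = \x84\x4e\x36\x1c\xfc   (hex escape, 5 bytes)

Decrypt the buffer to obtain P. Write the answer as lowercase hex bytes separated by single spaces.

The 5-byte key repeats, so the effective keystream is 84 4e 36 1c fc 84 4e 36 1c fc.
byte 0: 169 xor 132 =  45
byte 1: 236 xor  78 = 162
byte 2: 122 xor  54 =  76
byte 3: 189 xor  28 = 161
byte 4:  26 xor 252 = 230
byte 5: 126 xor 132 = 250
byte 6: 148 xor  78 = 218
byte 7: 138 xor  54 = 188
byte 8: 111 xor  28 = 115
byte 9:  10 xor 252 = 246

2d a2 4c a1 e6 fa da bc 73 f6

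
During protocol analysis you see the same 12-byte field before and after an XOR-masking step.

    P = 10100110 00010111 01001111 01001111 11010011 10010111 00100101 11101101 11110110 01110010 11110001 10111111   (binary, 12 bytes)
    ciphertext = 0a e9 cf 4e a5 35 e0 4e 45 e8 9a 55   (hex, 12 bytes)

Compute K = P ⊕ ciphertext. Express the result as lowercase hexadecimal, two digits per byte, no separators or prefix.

Since ciphertext = P ⊕ K, XORing both sides with P gives K = P ⊕ ciphertext.
10100110 ⊕ 00001010 = 10101100
00010111 ⊕ 11101001 = 11111110
01001111 ⊕ 11001111 = 10000000
01001111 ⊕ 01001110 = 00000001
11010011 ⊕ 10100101 = 01110110
10010111 ⊕ 00110101 = 10100010
00100101 ⊕ 11100000 = 11000101
11101101 ⊕ 01001110 = 10100011
11110110 ⊕ 01000101 = 10110011
01110010 ⊕ 11101000 = 10011010
11110001 ⊕ 10011010 = 01101011
10111111 ⊕ 01010101 = 11101010

acfe800176a2c5a3b39a6bea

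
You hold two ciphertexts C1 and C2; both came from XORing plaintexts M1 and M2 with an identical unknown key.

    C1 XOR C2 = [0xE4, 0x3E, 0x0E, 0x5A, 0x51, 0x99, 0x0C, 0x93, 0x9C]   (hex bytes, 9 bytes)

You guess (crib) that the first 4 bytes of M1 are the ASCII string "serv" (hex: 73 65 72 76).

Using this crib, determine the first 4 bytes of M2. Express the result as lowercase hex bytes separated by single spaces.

97 5b 7c 2c

Since C1 ⊕ C2 = M1 ⊕ M2, XORing with the guessed M1 bytes yields the corresponding M2 bytes: M2 = (C1 ⊕ C2) ⊕ M1.
228 XOR 115 = 151
 62 XOR 101 =  91
 14 XOR 114 = 124
 90 XOR 118 =  44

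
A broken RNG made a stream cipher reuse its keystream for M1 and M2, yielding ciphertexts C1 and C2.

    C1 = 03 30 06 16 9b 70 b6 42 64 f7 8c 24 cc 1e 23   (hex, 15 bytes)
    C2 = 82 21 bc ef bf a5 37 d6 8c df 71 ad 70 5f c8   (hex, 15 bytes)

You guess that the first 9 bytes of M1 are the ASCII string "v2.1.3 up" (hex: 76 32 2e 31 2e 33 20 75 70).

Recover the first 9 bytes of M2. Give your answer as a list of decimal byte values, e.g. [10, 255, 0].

First, C1 ⊕ C2 = (M1 ⊕ K) ⊕ (M2 ⊕ K) = M1 ⊕ M2, so the key drops out. Then M2 = (M1 ⊕ M2) ⊕ M1 over the first 9 bytes.
byte 0: (03 XOR 82) XOR 76 = 81 XOR 76 = f7
byte 1: (30 XOR 21) XOR 32 = 11 XOR 32 = 23
byte 2: (06 XOR bc) XOR 2e = ba XOR 2e = 94
byte 3: (16 XOR ef) XOR 31 = f9 XOR 31 = c8
byte 4: (9b XOR bf) XOR 2e = 24 XOR 2e = 0a
byte 5: (70 XOR a5) XOR 33 = d5 XOR 33 = e6
byte 6: (b6 XOR 37) XOR 20 = 81 XOR 20 = a1
byte 7: (42 XOR d6) XOR 75 = 94 XOR 75 = e1
byte 8: (64 XOR 8c) XOR 70 = e8 XOR 70 = 98

[247, 35, 148, 200, 10, 230, 161, 225, 152]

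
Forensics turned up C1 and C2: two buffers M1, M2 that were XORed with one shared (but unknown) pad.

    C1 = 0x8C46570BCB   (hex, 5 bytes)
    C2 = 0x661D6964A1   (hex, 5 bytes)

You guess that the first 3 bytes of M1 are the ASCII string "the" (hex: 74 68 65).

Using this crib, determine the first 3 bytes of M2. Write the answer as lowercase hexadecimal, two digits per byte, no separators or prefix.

First, C1 ⊕ C2 = (M1 ⊕ K) ⊕ (M2 ⊕ K) = M1 ⊕ M2, so the key drops out. Then M2 = (M1 ⊕ M2) ⊕ M1 over the first 3 bytes.
byte 0: (8c ⊕ 66) ⊕ 74 = ea ⊕ 74 = 9e
byte 1: (46 ⊕ 1d) ⊕ 68 = 5b ⊕ 68 = 33
byte 2: (57 ⊕ 69) ⊕ 65 = 3e ⊕ 65 = 5b

9e335b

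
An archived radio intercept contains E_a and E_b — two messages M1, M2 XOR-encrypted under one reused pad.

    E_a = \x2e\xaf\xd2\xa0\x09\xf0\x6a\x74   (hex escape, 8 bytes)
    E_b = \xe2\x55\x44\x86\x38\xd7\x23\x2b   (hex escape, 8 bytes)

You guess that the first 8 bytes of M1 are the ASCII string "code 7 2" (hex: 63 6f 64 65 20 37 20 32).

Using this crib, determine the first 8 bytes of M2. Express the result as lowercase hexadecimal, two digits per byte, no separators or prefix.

af95f2431110696d

First, E_a ⊕ E_b = (M1 ⊕ K) ⊕ (M2 ⊕ K) = M1 ⊕ M2, so the key drops out. Then M2 = (M1 ⊕ M2) ⊕ M1 over the first 8 bytes.
byte 0: (2e ⊕ e2) ⊕ 63 = cc ⊕ 63 = af
byte 1: (af ⊕ 55) ⊕ 6f = fa ⊕ 6f = 95
byte 2: (d2 ⊕ 44) ⊕ 64 = 96 ⊕ 64 = f2
byte 3: (a0 ⊕ 86) ⊕ 65 = 26 ⊕ 65 = 43
byte 4: (09 ⊕ 38) ⊕ 20 = 31 ⊕ 20 = 11
byte 5: (f0 ⊕ d7) ⊕ 37 = 27 ⊕ 37 = 10
byte 6: (6a ⊕ 23) ⊕ 20 = 49 ⊕ 20 = 69
byte 7: (74 ⊕ 2b) ⊕ 32 = 5f ⊕ 32 = 6d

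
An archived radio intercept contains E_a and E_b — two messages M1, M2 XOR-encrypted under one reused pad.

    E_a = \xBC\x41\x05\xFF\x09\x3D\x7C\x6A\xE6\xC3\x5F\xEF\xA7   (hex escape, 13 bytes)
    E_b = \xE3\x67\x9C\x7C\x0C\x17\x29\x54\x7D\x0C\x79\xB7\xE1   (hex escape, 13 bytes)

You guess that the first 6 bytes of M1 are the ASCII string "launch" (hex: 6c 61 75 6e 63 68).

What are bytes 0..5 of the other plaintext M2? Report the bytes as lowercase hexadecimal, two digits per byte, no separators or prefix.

3347eced6642

First, E_a ⊕ E_b = (M1 ⊕ K) ⊕ (M2 ⊕ K) = M1 ⊕ M2, so the key drops out. Then M2 = (M1 ⊕ M2) ⊕ M1 over the first 6 bytes.
byte 0: (bc xor e3) xor 6c = 5f xor 6c = 33
byte 1: (41 xor 67) xor 61 = 26 xor 61 = 47
byte 2: (05 xor 9c) xor 75 = 99 xor 75 = ec
byte 3: (ff xor 7c) xor 6e = 83 xor 6e = ed
byte 4: (09 xor 0c) xor 63 = 05 xor 63 = 66
byte 5: (3d xor 17) xor 68 = 2a xor 68 = 42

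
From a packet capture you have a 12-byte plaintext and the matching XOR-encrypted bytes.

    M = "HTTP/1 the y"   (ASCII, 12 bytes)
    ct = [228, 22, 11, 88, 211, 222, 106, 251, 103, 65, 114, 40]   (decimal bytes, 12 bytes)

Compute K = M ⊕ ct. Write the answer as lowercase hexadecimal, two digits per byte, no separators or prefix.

ac425f08fcef4a8f0f245251

Since ct = M ⊕ K, XORing both sides with M gives K = M ⊕ ct.
byte 0: 01001000 ^ 11100100 = 10101100
byte 1: 01010100 ^ 00010110 = 01000010
byte 2: 01010100 ^ 00001011 = 01011111
byte 3: 01010000 ^ 01011000 = 00001000
byte 4: 00101111 ^ 11010011 = 11111100
byte 5: 00110001 ^ 11011110 = 11101111
byte 6: 00100000 ^ 01101010 = 01001010
byte 7: 01110100 ^ 11111011 = 10001111
byte 8: 01101000 ^ 01100111 = 00001111
byte 9: 01100101 ^ 01000001 = 00100100
byte 10: 00100000 ^ 01110010 = 01010010
byte 11: 01111001 ^ 00101000 = 01010001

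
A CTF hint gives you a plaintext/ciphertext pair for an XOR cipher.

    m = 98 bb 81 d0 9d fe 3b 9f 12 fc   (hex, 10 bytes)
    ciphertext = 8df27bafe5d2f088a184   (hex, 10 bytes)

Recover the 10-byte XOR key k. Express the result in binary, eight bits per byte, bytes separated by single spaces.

Since ciphertext = m ⊕ k, XORing both sides with m gives k = m ⊕ ciphertext.
byte 0: 152 ^ 141 =  21
byte 1: 187 ^ 242 =  73
byte 2: 129 ^ 123 = 250
byte 3: 208 ^ 175 = 127
byte 4: 157 ^ 229 = 120
byte 5: 254 ^ 210 =  44
byte 6:  59 ^ 240 = 203
byte 7: 159 ^ 136 =  23
byte 8:  18 ^ 161 = 179
byte 9: 252 ^ 132 = 120

00010101 01001001 11111010 01111111 01111000 00101100 11001011 00010111 10110011 01111000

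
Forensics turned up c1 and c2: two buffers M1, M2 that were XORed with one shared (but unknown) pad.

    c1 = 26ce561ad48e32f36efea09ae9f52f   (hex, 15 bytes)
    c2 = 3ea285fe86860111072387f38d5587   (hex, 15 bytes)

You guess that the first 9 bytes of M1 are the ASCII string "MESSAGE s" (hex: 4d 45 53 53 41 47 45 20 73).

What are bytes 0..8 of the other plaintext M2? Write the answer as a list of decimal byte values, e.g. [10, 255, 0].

[85, 41, 128, 183, 19, 79, 118, 194, 26]

First, c1 ⊕ c2 = (M1 ⊕ K) ⊕ (M2 ⊕ K) = M1 ⊕ M2, so the key drops out. Then M2 = (M1 ⊕ M2) ⊕ M1 over the first 9 bytes.
byte 0: (26 XOR 3e) XOR 4d = 18 XOR 4d = 55
byte 1: (ce XOR a2) XOR 45 = 6c XOR 45 = 29
byte 2: (56 XOR 85) XOR 53 = d3 XOR 53 = 80
byte 3: (1a XOR fe) XOR 53 = e4 XOR 53 = b7
byte 4: (d4 XOR 86) XOR 41 = 52 XOR 41 = 13
byte 5: (8e XOR 86) XOR 47 = 08 XOR 47 = 4f
byte 6: (32 XOR 01) XOR 45 = 33 XOR 45 = 76
byte 7: (f3 XOR 11) XOR 20 = e2 XOR 20 = c2
byte 8: (6e XOR 07) XOR 73 = 69 XOR 73 = 1a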